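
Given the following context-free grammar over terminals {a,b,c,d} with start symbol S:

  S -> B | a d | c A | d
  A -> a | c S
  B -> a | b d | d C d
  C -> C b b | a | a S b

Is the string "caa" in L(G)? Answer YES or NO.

Convert to CNF:
  S -> T0 A | T1 T2 | T2 X7 | T3 T2 | a | d
  A -> T0 S | a
  B -> T1 T2 | T2 X4 | a
  C -> C X5 | T3 X6 | a
  T0 -> c
  T1 -> b
  T2 -> d
  T3 -> a
  X4 -> C T2
  X5 -> T1 T1
  X6 -> S T1
  X7 -> C T2

Fill CYK table bottom-up:
  cell(0,0) c: {T0}  orig:{}
  cell(1,1) a: {A,B,C,S,T3}  orig:{A,B,C,S}
  cell(2,2) a: {A,B,C,S,T3}  orig:{A,B,C,S}
  cell(0,1) ca: {A,S}
  cell(1,2) aa: ∅
  cell(0,2) caa: ∅

S ∉ T[0,2] ⇒ NO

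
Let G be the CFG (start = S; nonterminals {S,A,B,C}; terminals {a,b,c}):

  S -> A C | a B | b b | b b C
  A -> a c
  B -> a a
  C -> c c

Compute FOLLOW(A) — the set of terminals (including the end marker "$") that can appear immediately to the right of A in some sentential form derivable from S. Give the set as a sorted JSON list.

Compute FIRST by fixpoint:
[1]
  A via A→a c: +{a}
  B via B→a a: +{a}
  C via C→c c: +{c}
  S via S→A C: +{a}
  S via S→b b: +{b}
  FIRST[S]={a,b}  FIRST[A]={a}  FIRST[B]={a}  FIRST[C]={c}
[2] (stable)
  FIRST[S]={a,b}  FIRST[A]={a}  FIRST[B]={a}  FIRST[C]={c}

FOLLOW sets:
initialize: $ ∈ FOLLOW(S)
iter 1:
  S→A C: FOLLOW(A) ⊇ FIRST(C) = {c}; new: +{c}
  S→A C: FOLLOW(C) ⊇ FOLLOW(S) ⊇ {$}; new: +{$}
  S→a B: FOLLOW(B) ⊇ FOLLOW(S) ⊇ {$}; new: +{$}
  FOLLOW[S]={$}  FOLLOW[A]={c}  FOLLOW[B]={$}  FOLLOW[C]={$}
iter 2: (stable)
  FOLLOW[S]={$}  FOLLOW[A]={c}  FOLLOW[B]={$}  FOLLOW[C]={$}

FOLLOW(A) = ["c"]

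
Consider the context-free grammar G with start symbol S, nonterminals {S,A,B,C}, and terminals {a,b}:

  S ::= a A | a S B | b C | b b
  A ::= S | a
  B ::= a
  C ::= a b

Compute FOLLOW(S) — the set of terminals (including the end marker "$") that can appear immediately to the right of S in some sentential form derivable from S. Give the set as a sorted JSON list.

FIRST iteration:
round 1:
  A via A→a: +{a}
  B via B→a: +{a}
  C via C→a b: +{a}
  S via S→a A: +{a}
  S via S→b C: +{b}
  FIRST[S]={a,b}  FIRST[A]={a}  FIRST[B]={a}  FIRST[C]={a}
round 2:
  A via A→S: +{b}
  FIRST[S]={a,b}  FIRST[A]={a,b}  FIRST[B]={a}  FIRST[C]={a}
round 3: done
  FIRST[S]={a,b}  FIRST[A]={a,b}  FIRST[B]={a}  FIRST[C]={a}

FOLLOW iteration:
FOLLOW(S) := {$}
iter 1:
  S→a A: FOLLOW(A) ⊇ FOLLOW(S) ⊇ {$}; new: +{$}
  S→a S B: FOLLOW(S) ⊇ FIRST(B) = {a}; new: +{a}
  S→a S B: FOLLOW(B) ⊇ FOLLOW(S) ⊇ {$,a}; new: +{$,a}
  S→b C: FOLLOW(C) ⊇ FOLLOW(S) ⊇ {$,a}; new: +{$,a}
  FOLLOW[S]={$,a}  FOLLOW[A]={$}  FOLLOW[B]={$,a}  FOLLOW[C]={$,a}
iter 2:
  S→a A: FOLLOW(A) ⊇ FOLLOW(S) ⊇ {$,a}; new: +{a}
  FOLLOW[S]={$,a}  FOLLOW[A]={$,a}  FOLLOW[B]={$,a}  FOLLOW[C]={$,a}
iter 3: — fixpoint
  FOLLOW[S]={$,a}  FOLLOW[A]={$,a}  FOLLOW[B]={$,a}  FOLLOW[C]={$,a}

FOLLOW(S) = ["$", "a"]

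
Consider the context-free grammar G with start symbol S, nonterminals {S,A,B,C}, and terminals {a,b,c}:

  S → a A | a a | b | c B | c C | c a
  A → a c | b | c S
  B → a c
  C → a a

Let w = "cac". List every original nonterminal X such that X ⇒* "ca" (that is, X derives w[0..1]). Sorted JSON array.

Convert to CNF:
  S -> T0 A | T0 T0 | T1 B | T1 C | T1 T0 | b
  A -> T0 T1 | T1 S | b
  B -> T0 T1
  C -> T0 T0
  T0 -> a
  T1 -> c

CYK fill, restricted to cells inside w[0..1]:
  T[0,0] 'c' = {T1}  orig:{}
  T[1,1] 'a' = {T0}  orig:{}
  T[0,1] 'ca' = {S}

Original NTs in T[0,1] deriving "ca": ["S"]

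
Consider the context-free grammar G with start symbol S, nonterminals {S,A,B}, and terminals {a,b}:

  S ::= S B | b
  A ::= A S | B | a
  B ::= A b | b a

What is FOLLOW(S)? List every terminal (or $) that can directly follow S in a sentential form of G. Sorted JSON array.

FIRST iteration:
round 1:
  A via A→a: +{a}
  B via B→A b: +{a}
  B via B→b a: +{b}
  S via S→b: +{b}
  FIRST(S)={b}  FIRST(A)={a}  FIRST(B)={a,b}
round 2:
  A via A→B: +{b}
  FIRST(S)={b}  FIRST(A)={a,b}  FIRST(B)={a,b}
round 3: done
  FIRST(S)={b}  FIRST(A)={a,b}  FIRST(B)={a,b}

FOLLOW iteration:
initialize: $ ∈ FOLLOW(S)
iter 1:
  A→A S: FOLLOW(A) ⊇ FIRST(S) = {b}; new: +{b}
  A→A S: FOLLOW(S) ⊇ FOLLOW(A) ⊇ {b}; new: +{b}
  A→B: FOLLOW(B) ⊇ FOLLOW(A) ⊇ {b}; new: +{b}
  S→S B: FOLLOW(S) ⊇ FIRST(B) = {a,b}; new: +{a}
  S→S B: FOLLOW(B) ⊇ FOLLOW(S) ⊇ {$,a,b}; new: +{$,a}
  S: {$,a,b}  A: {b}  B: {$,a,b}
iter 2: (stable)
  S: {$,a,b}  A: {b}  B: {$,a,b}

FOLLOW(S) = ["$", "a", "b"]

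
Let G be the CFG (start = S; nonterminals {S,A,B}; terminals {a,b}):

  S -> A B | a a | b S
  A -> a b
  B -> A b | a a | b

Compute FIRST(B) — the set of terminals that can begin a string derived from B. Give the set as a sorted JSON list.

FIRST sets, iterate to fixpoint:
[1]
  A via A→a b: +{a}
  B via B→A b: +{a}
  B via B→b: +{b}
  S via S→A B: +{a}
  S via S→b S: +{b}
  S: {a,b}  A: {a}  B: {a,b}
[2] done
  S: {a,b}  A: {a}  B: {a,b}

FIRST(B) = ["a", "b"]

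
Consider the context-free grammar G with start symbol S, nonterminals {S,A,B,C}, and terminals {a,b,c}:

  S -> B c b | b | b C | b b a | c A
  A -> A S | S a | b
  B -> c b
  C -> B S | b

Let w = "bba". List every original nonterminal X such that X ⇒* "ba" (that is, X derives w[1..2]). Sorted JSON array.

CNF form of G:
  S -> B X3 | T1 A | T2 C | T2 X4 | b
  A -> A S | S T0 | b
  B -> T1 T2
  C -> B S | b
  T0 -> a
  T1 -> c
  T2 -> b
  X3 -> T1 T2
  X4 -> T2 T0

CYK table (by increasing span) — only the sub-triangle for w[1..2]:
  T[1,1] 'b' = {A,C,S,T2}  orig:{A,C,S}
  T[2,2] 'a' = {T0}  orig:{}
  T[1,2] 'ba' = {A,X4}  orig:{A}

Original NTs in T[1,2] deriving "ba": ["A"]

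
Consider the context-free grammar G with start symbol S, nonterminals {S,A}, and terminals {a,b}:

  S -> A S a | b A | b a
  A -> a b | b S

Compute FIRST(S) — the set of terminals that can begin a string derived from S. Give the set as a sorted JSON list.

FIRST iteration:
round 1:
  A via A→a b: +{a}
  A via A→b S: +{b}
  S via S→A S a: +{a,b}
  S: {a,b}  A: {a,b}
round 2: — fixpoint
  S: {a,b}  A: {a,b}

FIRST(S) = ["a", "b"]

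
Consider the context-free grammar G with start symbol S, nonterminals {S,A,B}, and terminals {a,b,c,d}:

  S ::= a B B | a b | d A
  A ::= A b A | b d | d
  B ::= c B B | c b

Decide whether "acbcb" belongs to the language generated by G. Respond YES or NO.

CNF form of G:
  S -> T1 A | T3 T0 | T3 X6
  A -> A X4 | T0 T1 | d
  B -> T2 T0 | T2 X5
  T0 -> b
  T1 -> d
  T2 -> c
  T3 -> a
  X4 -> T0 A
  X5 -> B B
  X6 -> B B

CYK table (by increasing span):
  T[0,0] 'a' = {T3}  orig:{}
  T[1,1] 'c' = {T2}  orig:{}
  T[2,2] 'b' = {T0}  orig:{}
  T[3,3] 'c' = {T2}  orig:{}
  T[4,4] 'b' = {T0}  orig:{}
  T[0,1] 'ac' = ∅
  T[1,2] 'cb' = {B}
  T[2,3] 'bc' = ∅
  T[3,4] 'cb' = {B}
  T[0,2] 'acb' = ∅
  T[1,3] 'cbc' = ∅
  T[2,4] 'bcb' = ∅
  T[0,3] 'acbc' = ∅
  T[1,4] 'cbcb' = {X5,X6}  orig:{}
  T[0,4] 'acbcb' = {S}

S ∈ T[0,4] ⇒ YES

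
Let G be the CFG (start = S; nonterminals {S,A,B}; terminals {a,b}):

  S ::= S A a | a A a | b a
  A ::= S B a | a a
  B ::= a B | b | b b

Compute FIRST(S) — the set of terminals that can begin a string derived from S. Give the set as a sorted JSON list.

Compute FIRST by fixpoint:
round 1:
  A via A→a a: +{a}
  B via B→a B: +{a}
  B via B→b: +{b}
  S via S→a A a: +{a}
  S via S→b a: +{b}
  S: {a,b}  A: {a}  B: {a,b}
round 2:
  A via A→S B a: +{b}
  S: {a,b}  A: {a,b}  B: {a,b}
round 3: (stable)
  S: {a,b}  A: {a,b}  B: {a,b}

FIRST(S) = ["a", "b"]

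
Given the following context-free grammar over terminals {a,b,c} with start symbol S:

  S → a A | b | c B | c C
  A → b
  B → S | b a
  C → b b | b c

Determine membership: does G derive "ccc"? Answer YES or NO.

CNF form of G:
  S -> T0 A | T2 B | T2 C | b
  A -> b
  B -> T0 A | T1 T0 | T2 B | T2 C | b
  C -> T1 T1 | T1 T2
  T0 -> a
  T1 -> b
  T2 -> c

Fill CYK table bottom-up:
  cell(0,0) c: {T2}  orig:{}
  cell(1,1) c: {T2}  orig:{}
  cell(2,2) c: {T2}  orig:{}
  cell(0,1) cc: ∅
  cell(1,2) cc: ∅
  cell(0,2) ccc: ∅

S ∉ T[0,2] ⇒ NO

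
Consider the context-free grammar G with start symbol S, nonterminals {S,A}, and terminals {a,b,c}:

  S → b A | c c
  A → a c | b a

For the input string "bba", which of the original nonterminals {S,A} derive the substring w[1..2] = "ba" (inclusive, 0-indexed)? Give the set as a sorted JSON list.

CNF form of G:
  S -> T1 T1 | T2 A
  A -> T0 T1 | T2 T0
  T0 -> a
  T1 -> c
  T2 -> b

CYK fill (cells [i..j] with 1 ≤ i ≤ j ≤ 2 only):
  cell(1,1) b: {T2}  orig:{}
  cell(2,2) a: {T0}  orig:{}
  cell(1,2) ba: {A}

Original NTs in T[1,2] deriving "ba": ["A"]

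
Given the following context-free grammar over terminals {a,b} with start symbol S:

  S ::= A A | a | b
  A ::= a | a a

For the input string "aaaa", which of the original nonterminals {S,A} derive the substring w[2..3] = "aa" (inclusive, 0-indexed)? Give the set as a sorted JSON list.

CNF form of G:
  S -> A A | a | b
  A -> T0 T0 | a
  T0 -> a

Fill CYK table bottom-up — only the sub-triangle for w[2..3]:
  cell(2,2) a: {A,S,T0}  orig:{A,S}
  cell(3,3) a: {A,S,T0}  orig:{A,S}
  cell(2,3) aa: {A,S}

Original NTs in T[2,3] deriving "aa": ["A", "S"]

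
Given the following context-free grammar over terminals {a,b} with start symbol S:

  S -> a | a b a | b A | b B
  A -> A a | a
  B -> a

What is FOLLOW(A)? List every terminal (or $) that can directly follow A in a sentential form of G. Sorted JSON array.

Compute FIRST by fixpoint:
[1]
  A via A→a: +{a}
  B via B→a: +{a}
  S via S→a: +{a}
  S via S→b A: +{b}
  S: {a,b}  A: {a}  B: {a}
[2] (stable)
  S: {a,b}  A: {a}  B: {a}

Compute FOLLOW by fixpoint:
initialize: $ ∈ FOLLOW(S)
pass 1:
  A→A a: FOLLOW(A) ⊇ FIRST(a) = {a}; new: +{a}
  S→b A: FOLLOW(A) ⊇ FOLLOW(S) ⊇ {$}; new: +{$}
  S→b B: FOLLOW(B) ⊇ FOLLOW(S) ⊇ {$}; new: +{$}
  FOLLOW(S)={$}  FOLLOW(A)={$,a}  FOLLOW(B)={$}
pass 2: (no change)
  FOLLOW(S)={$}  FOLLOW(A)={$,a}  FOLLOW(B)={$}

FOLLOW(A) = ["$", "a"]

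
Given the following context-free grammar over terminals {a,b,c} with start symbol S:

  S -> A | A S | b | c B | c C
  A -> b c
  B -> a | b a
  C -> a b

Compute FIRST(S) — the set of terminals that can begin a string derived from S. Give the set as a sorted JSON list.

FIRST iteration:
round 1:
  A via A→b c: +{b}
  B via B→a: +{a}
  B via B→b a: +{b}
  C via C→a b: +{a}
  S via S→A: +{b}
  S via S→c B: +{c}
  S: {b,c}  A: {b}  B: {a,b}  C: {a}
round 2: (no change)
  S: {b,c}  A: {b}  B: {a,b}  C: {a}

FIRST(S) = ["b", "c"]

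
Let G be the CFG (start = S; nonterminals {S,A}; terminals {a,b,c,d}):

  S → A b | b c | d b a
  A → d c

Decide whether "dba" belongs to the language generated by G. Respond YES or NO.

CNF form of G:
  S -> A T2 | T0 X4 | T2 T1
  A -> T0 T1
  T0 -> d
  T1 -> c
  T2 -> b
  T3 -> a
  X4 -> T2 T3

Fill CYK table bottom-up:
  cell(0,0) d: {T0}  orig:{}
  cell(1,1) b: {T2}  orig:{}
  cell(2,2) a: {T3}  orig:{}
  cell(0,1) db: ∅
  cell(1,2) ba: {X4}  orig:{}
  cell(0,2) dba: {S}

S ∈ T[0,2] ⇒ YES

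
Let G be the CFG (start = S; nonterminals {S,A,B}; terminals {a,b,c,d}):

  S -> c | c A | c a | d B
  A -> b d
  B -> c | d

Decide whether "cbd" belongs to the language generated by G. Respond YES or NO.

CNF form of G:
  S -> T1 B | T2 A | T2 T3 | c
  A -> T0 T1
  B -> c | d
  T0 -> b
  T1 -> d
  T2 -> c
  T3 -> a

CYK table (by increasing span):
  cell(0,0) c: {B,S,T2}  orig:{B,S}
  cell(1,1) b: {T0}  orig:{}
  cell(2,2) d: {B,T1}  orig:{B}
  cell(0,1) cb: ∅
  cell(1,2) bd: {A}
  cell(0,2) cbd: {S}

S ∈ T[0,2] ⇒ YES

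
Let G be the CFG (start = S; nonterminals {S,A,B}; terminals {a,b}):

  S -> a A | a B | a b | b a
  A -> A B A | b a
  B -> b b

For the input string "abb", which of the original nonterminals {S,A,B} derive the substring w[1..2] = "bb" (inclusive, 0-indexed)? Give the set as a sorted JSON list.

Convert to CNF:
  S -> T0 T1 | T1 A | T1 B | T1 T0
  A -> A X2 | T0 T1
  B -> T0 T0
  T0 -> b
  T1 -> a
  X2 -> B A

CYK fill — only the sub-triangle for w[1..2]:
  cell(1,1) b: {T0}  orig:{}
  cell(2,2) b: {T0}  orig:{}
  cell(1,2) bb: {B}

Original NTs in T[1,2] deriving "bb": ["B"]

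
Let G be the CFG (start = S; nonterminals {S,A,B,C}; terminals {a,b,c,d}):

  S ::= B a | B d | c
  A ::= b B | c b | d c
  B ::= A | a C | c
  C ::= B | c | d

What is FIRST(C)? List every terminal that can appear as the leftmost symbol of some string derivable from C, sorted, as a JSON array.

FIRST sets, iterate to fixpoint:
[1]
  A via A→b B: +{b}
  A via A→c b: +{c}
  A via A→d c: +{d}
  B via B→A: +{b,c,d}
  B via B→a C: +{a}
  C via C→B: +{a,b,c,d}
  S via S→B a: +{a,b,c,d}
  FIRST(S)={a,b,c,d}  FIRST(A)={b,c,d}  FIRST(B)={a,b,c,d}  FIRST(C)={a,b,c,d}
[2] (stable)
  FIRST(S)={a,b,c,d}  FIRST(A)={b,c,d}  FIRST(B)={a,b,c,d}  FIRST(C)={a,b,c,d}

FIRST(C) = ["a", "b", "c", "d"]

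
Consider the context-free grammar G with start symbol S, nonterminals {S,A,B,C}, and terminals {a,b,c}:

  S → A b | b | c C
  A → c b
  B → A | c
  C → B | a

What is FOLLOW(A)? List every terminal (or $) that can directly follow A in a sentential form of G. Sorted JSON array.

Compute FIRST by fixpoint:
round 1:
  A via A→c b: +{c}
  B via B→A: +{c}
  C via C→B: +{c}
  C via C→a: +{a}
  S via S→A b: +{c}
  S via S→b: +{b}
  FIRST[S]={b,c}  FIRST[A]={c}  FIRST[B]={c}  FIRST[C]={a,c}
round 2: (stable)
  FIRST[S]={b,c}  FIRST[A]={c}  FIRST[B]={c}  FIRST[C]={a,c}

Compute FOLLOW by fixpoint:
seed FOLLOW(S) with $
round 1:
  S→A b: FOLLOW(A) ⊇ FIRST(b) = {b}; new: +{b}
  S→c C: FOLLOW(C) ⊇ FOLLOW(S) ⊇ {$}; new: +{$}
  FOLLOW[S]={$}  FOLLOW[A]={b}  FOLLOW[B]={}  FOLLOW[C]={$}
round 2:
  C→B: FOLLOW(B) ⊇ FOLLOW(C) ⊇ {$}; new: +{$}
  FOLLOW[S]={$}  FOLLOW[A]={b}  FOLLOW[B]={$}  FOLLOW[C]={$}
round 3:
  B→A: FOLLOW(A) ⊇ FOLLOW(B) ⊇ {$}; new: +{$}
  FOLLOW[S]={$}  FOLLOW[A]={$,b}  FOLLOW[B]={$}  FOLLOW[C]={$}
round 4: (no change)
  FOLLOW[S]={$}  FOLLOW[A]={$,b}  FOLLOW[B]={$}  FOLLOW[C]={$}

FOLLOW(A) = ["$", "b"]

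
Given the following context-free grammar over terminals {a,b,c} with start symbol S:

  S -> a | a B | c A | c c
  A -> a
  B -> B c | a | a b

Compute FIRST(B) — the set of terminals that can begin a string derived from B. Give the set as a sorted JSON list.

FIRST iteration:
pass 1:
  A via A→a: +{a}
  B via B→a: +{a}
  S via S→a: +{a}
  S via S→c A: +{c}
  FIRST(S)={a,c}  FIRST(A)={a}  FIRST(B)={a}
pass 2: done
  FIRST(S)={a,c}  FIRST(A)={a}  FIRST(B)={a}

FIRST(B) = ["a"]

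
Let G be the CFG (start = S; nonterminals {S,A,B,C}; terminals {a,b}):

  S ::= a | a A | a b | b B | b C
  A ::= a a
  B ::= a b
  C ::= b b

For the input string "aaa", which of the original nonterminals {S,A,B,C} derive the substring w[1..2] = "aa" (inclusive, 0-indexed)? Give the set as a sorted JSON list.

CNF form of G:
  S -> T0 A | T0 T1 | T1 B | T1 C | a
  A -> T0 T0
  B -> T0 T1
  C -> T1 T1
  T0 -> a
  T1 -> b

CYK table (by increasing span), restricted to cells inside w[1..2]:
  T[1,1] 'a' = {S,T0}  orig:{S}
  T[2,2] 'a' = {S,T0}  orig:{S}
  T[1,2] 'aa' = {A}

Original NTs in T[1,2] deriving "aa": ["A"]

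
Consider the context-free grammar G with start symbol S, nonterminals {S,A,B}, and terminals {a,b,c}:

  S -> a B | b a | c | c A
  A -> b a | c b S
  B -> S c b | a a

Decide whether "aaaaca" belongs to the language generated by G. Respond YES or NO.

Convert to CNF:
  S -> T0 T1 | T1 B | T2 A | c
  A -> T0 T1 | T2 X3
  B -> S X4 | T1 T1
  T0 -> b
  T1 -> a
  T2 -> c
  X3 -> T0 S
  X4 -> T2 T0

CYK fill:
  T[0,0] 'a' = {T1}  orig:{}
  T[1,1] 'a' = {T1}  orig:{}
  T[2,2] 'a' = {T1}  orig:{}
  T[3,3] 'a' = {T1}  orig:{}
  T[4,4] 'c' = {S,T2}  orig:{S}
  T[5,5] 'a' = {T1}  orig:{}
  T[0,1] 'aa' = {B}
  T[1,2] 'aa' = {B}
  T[2,3] 'aa' = {B}
  T[3,4] 'ac' = ∅
  T[4,5] 'ca' = ∅
  T[0,2] 'aaa' = {S}
  T[1,3] 'aaa' = {S}
  T[2,4] 'aac' = ∅
  T[3,5] 'aca' = ∅
  T[0,3] 'aaaa' = ∅
  T[1,4] 'aaac' = ∅
  T[2,5] 'aaca' = ∅
  T[0,4] 'aaaac' = ∅
  T[1,5] 'aaaca' = ∅
  T[0,5] 'aaaaca' = ∅

S ∉ T[0,5] ⇒ NO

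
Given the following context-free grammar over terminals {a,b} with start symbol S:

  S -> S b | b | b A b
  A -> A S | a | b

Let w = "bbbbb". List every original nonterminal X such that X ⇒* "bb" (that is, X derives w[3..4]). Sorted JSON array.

CNF form of G:
  S -> S T0 | T0 X1 | b
  A -> A S | a | b
  T0 -> b
  X1 -> A T0

CYK fill (cells [i..j] with 3 ≤ i ≤ j ≤ 4 only):
  [3..3]={A,S,T0}  "b"  orig:{A,S}
  [4..4]={A,S,T0}  "b"  orig:{A,S}
  [3..4]={A,S,X1}  "bb"  orig:{A,S}

Original NTs in T[3,4] deriving "bb": ["A", "S"]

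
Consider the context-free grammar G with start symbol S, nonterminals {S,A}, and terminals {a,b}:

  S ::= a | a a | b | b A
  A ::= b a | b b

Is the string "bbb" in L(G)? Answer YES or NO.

CNF form of G:
  S -> T0 A | T1 T1 | a | b
  A -> T0 T0 | T0 T1
  T0 -> b
  T1 -> a

CYK table (by increasing span):
  cell(0,0) b: {S,T0}  orig:{S}
  cell(1,1) b: {S,T0}  orig:{S}
  cell(2,2) b: {S,T0}  orig:{S}
  cell(0,1) bb: {A}
  cell(1,2) bb: {A}
  cell(0,2) bbb: {S}

S ∈ T[0,2] ⇒ YES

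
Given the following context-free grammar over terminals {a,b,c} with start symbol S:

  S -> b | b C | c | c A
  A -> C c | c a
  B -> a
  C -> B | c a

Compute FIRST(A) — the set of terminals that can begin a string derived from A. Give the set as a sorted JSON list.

Compute FIRST by fixpoint:
round 1:
  A via A→c a: +{c}
  B via B→a: +{a}
  C via C→B: +{a}
  C via C→c a: +{c}
  S via S→b: +{b}
  S via S→c: +{c}
  FIRST(S)={b,c}  FIRST(A)={c}  FIRST(B)={a}  FIRST(C)={a,c}
round 2:
  A via A→C c: +{a}
  FIRST(S)={b,c}  FIRST(A)={a,c}  FIRST(B)={a}  FIRST(C)={a,c}
round 3: (no change)
  FIRST(S)={b,c}  FIRST(A)={a,c}  FIRST(B)={a}  FIRST(C)={a,c}

FIRST(A) = ["a", "c"]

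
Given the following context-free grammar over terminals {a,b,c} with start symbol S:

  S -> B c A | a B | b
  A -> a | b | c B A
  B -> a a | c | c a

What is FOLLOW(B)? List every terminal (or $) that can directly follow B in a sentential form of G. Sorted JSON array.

FIRST iteration:
pass 1:
  A via A→a: +{a}
  A via A→b: +{b}
  A via A→c B A: +{c}
  B via B→a a: +{a}
  B via B→c: +{c}
  S via S→B c A: +{a,c}
  S via S→b: +{b}
  S: {a,b,c}  A: {a,b,c}  B: {a,c}
pass 2: done
  S: {a,b,c}  A: {a,b,c}  B: {a,c}

FOLLOW sets:
FOLLOW(S) := {$}
round 1:
  A→c B A: FOLLOW(B) ⊇ FIRST(A) = {a,b,c}; new: +{a,b,c}
  S→B c A: FOLLOW(A) ⊇ FOLLOW(S) ⊇ {$}; new: +{$}
  S→a B: FOLLOW(B) ⊇ FOLLOW(S) ⊇ {$}; new: +{$}
  FOLLOW[S]={$}  FOLLOW[A]={$}  FOLLOW[B]={$,a,b,c}
round 2: (stable)
  FOLLOW[S]={$}  FOLLOW[A]={$}  FOLLOW[B]={$,a,b,c}

FOLLOW(B) = ["$", "a", "b", "c"]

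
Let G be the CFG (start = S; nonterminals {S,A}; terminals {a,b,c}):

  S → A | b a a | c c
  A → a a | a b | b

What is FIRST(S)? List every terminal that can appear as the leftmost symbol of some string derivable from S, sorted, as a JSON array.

Compute FIRST by fixpoint:
round 1:
  A via A→a a: +{a}
  A via A→b: +{b}
  S via S→A: +{a,b}
  S via S→c c: +{c}
  FIRST(S)={a,b,c}  FIRST(A)={a,b}
round 2: done
  FIRST(S)={a,b,c}  FIRST(A)={a,b}

FIRST(S) = ["a", "b", "c"]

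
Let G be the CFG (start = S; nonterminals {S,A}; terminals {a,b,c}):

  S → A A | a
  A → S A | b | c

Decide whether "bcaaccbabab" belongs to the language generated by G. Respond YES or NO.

Convert to CNF:
  S -> A A | a
  A -> S A | b | c

CYK fill:
  T[0,0] 'b' = {A}
  T[1,1] 'c' = {A}
  T[2,2] 'a' = {S}
  T[3,3] 'a' = {S}
  T[4,4] 'c' = {A}
  T[5,5] 'c' = {A}
  T[6,6] 'b' = {A}
  T[7,7] 'a' = {S}
  T[8,8] 'b' = {A}
  T[9,9] 'a' = {S}
  T[10,10] 'b' = {A}
  T[0,1] 'bc' = {S}
  T[1,2] 'ca' = ∅
  T[2,3] 'aa' = ∅
  T[3,4] 'ac' = {A}
  T[4,5] 'cc' = {S}
  T[5,6] 'cb' = {S}
  T[6,7] 'ba' = ∅
  T[7,8] 'ab' = {A}
  T[8,9] 'ba' = ∅
  T[9,10] 'ab' = {A}
  T[0,2] 'bca' = ∅
  T[1,3] 'caa' = ∅
  T[2,4] 'aac' = {A}
  T[3,5] 'acc' = {S}
  T[4,6] 'ccb' = {A}
  T[5,7] 'cba' = ∅
  T[6,8] 'bab' = {S}
  T[7,9] 'aba' = ∅
  T[8,10] 'bab' = {S}
  T[0,3] 'bcaa' = ∅
  T[1,4] 'caac' = {S}
  T[2,5] 'aacc' = {S}
  T[3,6] 'accb' = {A}
  T[4,7] 'ccba' = ∅
  T[5,8] 'cbab' = {A}
  T[6,9] 'baba' = ∅
  T[7,10] 'abab' = {S}
  T[0,4] 'bcaac' = {A}
  T[1,5] 'caacc' = {A}
  T[2,6] 'aaccb' = {A}
  T[3,7] 'accba' = ∅
  T[4,8] 'ccbab' = {S}
  T[5,9] 'cbaba' = ∅
  T[6,10] 'babab' = {A}
  T[0,5] 'bcaacc' = {S}
  T[1,6] 'caaccb' = {S}
  T[2,7] 'aaccba' = ∅
  T[3,8] 'accbab' = {S}
  T[4,9] 'ccbaba' = ∅
  T[5,10] 'cbabab' = {S}
  T[0,6] 'bcaaccb' = {A}
  T[1,7] 'caaccba' = ∅
  T[2,8] 'aaccbab' = {S}
  T[3,9] 'accbaba' = ∅
  T[4,10] 'ccbabab' = {A}
  T[0,7] 'bcaaccba' = ∅
  T[1,8] 'caaccbab' = {A}
  T[2,9] 'aaccbaba' = ∅
  T[3,10] 'accbabab' = {A}
  T[0,8] 'bcaaccbab' = {S}
  T[1,9] 'caaccbaba' = ∅
  T[2,10] 'aaccbabab' = {A}
  T[0,9] 'bcaaccbaba' = ∅
  T[1,10] 'caaccbabab' = {S}
  T[0,10] 'bcaaccbabab' = {A}

S ∉ T[0,10] ⇒ NO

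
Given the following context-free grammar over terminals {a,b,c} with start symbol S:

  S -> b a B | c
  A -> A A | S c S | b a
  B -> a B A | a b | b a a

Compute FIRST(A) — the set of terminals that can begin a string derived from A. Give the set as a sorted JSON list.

FIRST iteration:
round 1:
  A via A→b a: +{b}
  B via B→a B A: +{a}
  B via B→b a a: +{b}
  S via S→b a B: +{b}
  S via S→c: +{c}
  FIRST[S]={b,c}  FIRST[A]={b}  FIRST[B]={a,b}
round 2:
  A via A→S c S: +{c}
  FIRST[S]={b,c}  FIRST[A]={b,c}  FIRST[B]={a,b}
round 3: (stable)
  FIRST[S]={b,c}  FIRST[A]={b,c}  FIRST[B]={a,b}

FIRST(A) = ["b", "c"]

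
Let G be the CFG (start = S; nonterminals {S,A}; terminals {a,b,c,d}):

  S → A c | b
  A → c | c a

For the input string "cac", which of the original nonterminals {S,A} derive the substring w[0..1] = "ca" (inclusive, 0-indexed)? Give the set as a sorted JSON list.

Convert to CNF:
  S -> A T0 | b
  A -> T0 T1 | c
  T0 -> c
  T1 -> a

CYK table (by increasing span), restricted to cells inside w[0..1]:
  [0..0]={A,T0}  "c"  orig:{A}
  [1..1]={T1}  "a"  orig:{}
  [0..1]={A}  "ca"

Original NTs in T[0,1] deriving "ca": ["A"]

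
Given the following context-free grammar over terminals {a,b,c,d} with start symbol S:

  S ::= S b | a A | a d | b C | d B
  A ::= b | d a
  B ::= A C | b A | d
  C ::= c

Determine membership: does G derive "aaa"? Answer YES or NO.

CNF form of G:
  S -> S T2 | T0 B | T1 A | T1 T0 | T2 C
  A -> T0 T1 | b
  B -> A C | T2 A | d
  C -> c
  T0 -> d
  T1 -> a
  T2 -> b

CYK fill:
  [0..0]={T1}  "a"  orig:{}
  [1..1]={T1}  "a"  orig:{}
  [2..2]={T1}  "a"  orig:{}
  [0..1]=∅  "aa"
  [1..2]=∅  "aa"
  [0..2]=∅  "aaa"

S ∉ T[0,2] ⇒ NO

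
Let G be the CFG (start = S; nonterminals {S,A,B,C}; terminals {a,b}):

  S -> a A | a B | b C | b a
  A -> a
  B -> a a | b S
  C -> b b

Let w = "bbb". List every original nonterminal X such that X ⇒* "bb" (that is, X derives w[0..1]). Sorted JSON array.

CNF form of G:
  S -> T0 A | T0 B | T1 C | T1 T0
  A -> a
  B -> T0 T0 | T1 S
  C -> T1 T1
  T0 -> a
  T1 -> b

CYK fill, restricted to cells inside w[0..1]:
  T[0,0] 'b' = {T1}  orig:{}
  T[1,1] 'b' = {T1}  orig:{}
  T[0,1] 'bb' = {C}

Original NTs in T[0,1] deriving "bb": ["C"]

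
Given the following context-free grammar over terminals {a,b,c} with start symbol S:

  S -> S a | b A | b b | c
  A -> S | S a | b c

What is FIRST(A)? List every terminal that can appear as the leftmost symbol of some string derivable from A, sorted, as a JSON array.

FIRST iteration:
[1]
  A via A→b c: +{b}
  S via S→b A: +{b}
  S via S→c: +{c}
  S: {b,c}  A: {b}
[2]
  A via A→S: +{c}
  S: {b,c}  A: {b,c}
[3] (no change)
  S: {b,c}  A: {b,c}

FIRST(A) = ["b", "c"]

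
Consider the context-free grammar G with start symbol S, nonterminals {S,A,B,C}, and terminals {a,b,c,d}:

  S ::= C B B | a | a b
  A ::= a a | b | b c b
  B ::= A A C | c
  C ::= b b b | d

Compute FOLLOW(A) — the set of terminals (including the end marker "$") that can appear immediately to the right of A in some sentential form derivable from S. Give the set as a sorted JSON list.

FIRST iteration:
round 1:
  A via A→a a: +{a}
  A via A→b: +{b}
  B via B→A A C: +{a,b}
  B via B→c: +{c}
  C via C→b b b: +{b}
  C via C→d: +{d}
  S via S→C B B: +{b,d}
  S via S→a: +{a}
  FIRST[S]={a,b,d}  FIRST[A]={a,b}  FIRST[B]={a,b,c}  FIRST[C]={b,d}
round 2: (no change)
  FIRST[S]={a,b,d}  FIRST[A]={a,b}  FIRST[B]={a,b,c}  FIRST[C]={b,d}

FOLLOW sets:
seed FOLLOW(S) with $
round 1:
  B→A A C: FOLLOW(A) ⊇ FIRST(A) = {a,b}; new: +{a,b}
  B→A A C: FOLLOW(A) ⊇ FIRST(C) = {b,d}; new: +{d}
  S→C B B: FOLLOW(C) ⊇ FIRST(B) = {a,b,c}; new: +{a,b,c}
  S→C B B: FOLLOW(B) ⊇ FIRST(B) = {a,b,c}; new: +{a,b,c}
  S→C B B: FOLLOW(B) ⊇ FOLLOW(S) ⊇ {$}; new: +{$}
  FOLLOW(S)={$}  FOLLOW(A)={a,b,d}  FOLLOW(B)={$,a,b,c}  FOLLOW(C)={a,b,c}
round 2:
  B→A A C: FOLLOW(C) ⊇ FOLLOW(B) ⊇ {$,a,b,c}; new: +{$}
  FOLLOW(S)={$}  FOLLOW(A)={a,b,d}  FOLLOW(B)={$,a,b,c}  FOLLOW(C)={$,a,b,c}
round 3: (no change)
  FOLLOW(S)={$}  FOLLOW(A)={a,b,d}  FOLLOW(B)={$,a,b,c}  FOLLOW(C)={$,a,b,c}

FOLLOW(A) = ["a", "b", "d"]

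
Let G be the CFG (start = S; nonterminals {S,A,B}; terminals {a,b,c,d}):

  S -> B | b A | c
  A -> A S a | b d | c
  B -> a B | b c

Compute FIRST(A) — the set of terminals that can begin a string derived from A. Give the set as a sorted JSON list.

Compute FIRST by fixpoint:
pass 1:
  A via A→b d: +{b}
  A via A→c: +{c}
  B via B→a B: +{a}
  B via B→b c: +{b}
  S via S→B: +{a,b}
  S via S→c: +{c}
  FIRST(S)={a,b,c}  FIRST(A)={b,c}  FIRST(B)={a,b}
pass 2: — fixpoint
  FIRST(S)={a,b,c}  FIRST(A)={b,c}  FIRST(B)={a,b}

FIRST(A) = ["b", "c"]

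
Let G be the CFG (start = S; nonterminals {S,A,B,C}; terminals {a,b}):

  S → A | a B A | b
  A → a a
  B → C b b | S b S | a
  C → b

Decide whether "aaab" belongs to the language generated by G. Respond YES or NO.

Convert to CNF:
  S -> T0 T0 | T0 X4 | b
  A -> T0 T0
  B -> C X2 | S X3 | a
  C -> b
  T0 -> a
  T1 -> b
  X2 -> T1 T1
  X3 -> T1 S
  X4 -> B A

Fill CYK table bottom-up:
  cell(0,0) a: {B,T0}  orig:{B}
  cell(1,1) a: {B,T0}  orig:{B}
  cell(2,2) a: {B,T0}  orig:{B}
  cell(3,3) b: {C,S,T1}  orig:{C,S}
  cell(0,1) aa: {A,S}
  cell(1,2) aa: {A,S}
  cell(2,3) ab: ∅
  cell(0,2) aaa: {X4}  orig:{}
  cell(1,3) aab: ∅
  cell(0,3) aaab: ∅

S ∉ T[0,3] ⇒ NO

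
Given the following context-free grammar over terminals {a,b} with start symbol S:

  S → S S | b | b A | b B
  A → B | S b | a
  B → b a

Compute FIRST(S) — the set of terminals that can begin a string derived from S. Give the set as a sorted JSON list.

Compute FIRST by fixpoint:
pass 1:
  A via A→a: +{a}
  B via B→b a: +{b}
  S via S→b: +{b}
  S: {b}  A: {a}  B: {b}
pass 2:
  A via A→B: +{b}
  S: {b}  A: {a,b}  B: {b}
pass 3: (stable)
  S: {b}  A: {a,b}  B: {b}

FIRST(S) = ["b"]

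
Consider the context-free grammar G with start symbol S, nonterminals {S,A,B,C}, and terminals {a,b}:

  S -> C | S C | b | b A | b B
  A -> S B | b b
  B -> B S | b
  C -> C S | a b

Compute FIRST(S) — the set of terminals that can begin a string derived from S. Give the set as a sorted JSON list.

FIRST sets, iterate to fixpoint:
round 1:
  A via A→b b: +{b}
  B via B→b: +{b}
  C via C→a b: +{a}
  S via S→C: +{a}
  S via S→b: +{b}
  FIRST[S]={a,b}  FIRST[A]={b}  FIRST[B]={b}  FIRST[C]={a}
round 2:
  A via A→S B: +{a}
  FIRST[S]={a,b}  FIRST[A]={a,b}  FIRST[B]={b}  FIRST[C]={a}
round 3: — fixpoint
  FIRST[S]={a,b}  FIRST[A]={a,b}  FIRST[B]={b}  FIRST[C]={a}

FIRST(S) = ["a", "b"]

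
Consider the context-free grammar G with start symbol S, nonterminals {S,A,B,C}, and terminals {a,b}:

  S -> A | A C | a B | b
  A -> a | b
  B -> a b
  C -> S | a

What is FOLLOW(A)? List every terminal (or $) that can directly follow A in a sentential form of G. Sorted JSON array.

FIRST sets, iterate to fixpoint:
round 1:
  A via A→a: +{a}
  A via A→b: +{b}
  B via B→a b: +{a}
  C via C→a: +{a}
  S via S→A: +{a,b}
  S: {a,b}  A: {a,b}  B: {a}  C: {a}
round 2:
  C via C→S: +{b}
  S: {a,b}  A: {a,b}  B: {a}  C: {a,b}
round 3: done
  S: {a,b}  A: {a,b}  B: {a}  C: {a,b}

Compute FOLLOW by fixpoint:
seed FOLLOW(S) with $
iter 1:
  S→A: FOLLOW(A) ⊇ FOLLOW(S) ⊇ {$}; new: +{$}
  S→A C: FOLLOW(A) ⊇ FIRST(C) = {a,b}; new: +{a,b}
  S→A C: FOLLOW(C) ⊇ FOLLOW(S) ⊇ {$}; new: +{$}
  S→a B: FOLLOW(B) ⊇ FOLLOW(S) ⊇ {$}; new: +{$}
  S: {$}  A: {$,a,b}  B: {$}  C: {$}
iter 2: (no change)
  S: {$}  A: {$,a,b}  B: {$}  C: {$}

FOLLOW(A) = ["$", "a", "b"]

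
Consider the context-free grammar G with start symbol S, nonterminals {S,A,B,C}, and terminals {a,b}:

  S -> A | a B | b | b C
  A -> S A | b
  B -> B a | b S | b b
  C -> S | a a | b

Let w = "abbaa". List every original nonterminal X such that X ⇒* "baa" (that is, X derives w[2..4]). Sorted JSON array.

Convert to CNF:
  S -> S A | T0 B | T1 C | b
  A -> S A | b
  B -> B T0 | T1 S | T1 T1
  C -> S A | T0 B | T0 T0 | T1 C | b
  T0 -> a
  T1 -> b

CYK table (by increasing span) (cells [i..j] with 2 ≤ i ≤ j ≤ 4 only):
  cell(2,2) b: {A,C,S,T1}  orig:{A,C,S}
  cell(3,3) a: {T0}  orig:{}
  cell(4,4) a: {T0}  orig:{}
  cell(2,3) ba: ∅
  cell(3,4) aa: {C}
  cell(2,4) baa: {C,S}

Original NTs in T[2,4] deriving "baa": ["C", "S"]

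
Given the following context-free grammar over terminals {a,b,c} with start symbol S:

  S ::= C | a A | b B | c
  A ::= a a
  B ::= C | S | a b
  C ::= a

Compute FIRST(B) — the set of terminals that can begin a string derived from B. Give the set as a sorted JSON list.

FIRST iteration:
iter 1:
  A via A→a a: +{a}
  B via B→a b: +{a}
  C via C→a: +{a}
  S via S→C: +{a}
  S via S→b B: +{b}
  S via S→c: +{c}
  FIRST(S)={a,b,c}  FIRST(A)={a}  FIRST(B)={a}  FIRST(C)={a}
iter 2:
  B via B→S: +{b,c}
  FIRST(S)={a,b,c}  FIRST(A)={a}  FIRST(B)={a,b,c}  FIRST(C)={a}
iter 3: done
  FIRST(S)={a,b,c}  FIRST(A)={a}  FIRST(B)={a,b,c}  FIRST(C)={a}

FIRST(B) = ["a", "b", "c"]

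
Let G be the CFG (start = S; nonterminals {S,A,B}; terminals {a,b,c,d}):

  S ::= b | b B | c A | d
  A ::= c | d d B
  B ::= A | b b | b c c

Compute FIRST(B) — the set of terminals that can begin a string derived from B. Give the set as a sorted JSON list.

FIRST iteration:
[1]
  A via A→c: +{c}
  A via A→d d B: +{d}
  B via B→A: +{c,d}
  B via B→b b: +{b}
  S via S→b: +{b}
  S via S→c A: +{c}
  S via S→d: +{d}
  FIRST(S)={b,c,d}  FIRST(A)={c,d}  FIRST(B)={b,c,d}
[2] — fixpoint
  FIRST(S)={b,c,d}  FIRST(A)={c,d}  FIRST(B)={b,c,d}

FIRST(B) = ["b", "c", "d"]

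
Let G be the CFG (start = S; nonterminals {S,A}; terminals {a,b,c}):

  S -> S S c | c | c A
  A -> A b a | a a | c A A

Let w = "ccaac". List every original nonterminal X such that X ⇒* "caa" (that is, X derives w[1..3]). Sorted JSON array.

CNF form of G:
  S -> S X5 | T2 A | c
  A -> A X3 | T1 T1 | T2 X4
  T0 -> b
  T1 -> a
  T2 -> c
  X3 -> T0 T1
  X4 -> A A
  X5 -> S T2

CYK table (by increasing span), restricted to cells inside w[1..3]:
  cell(1,1) c: {S,T2}  orig:{S}
  cell(2,2) a: {T1}  orig:{}
  cell(3,3) a: {T1}  orig:{}
  cell(1,2) ca: ∅
  cell(2,3) aa: {A}
  cell(1,3) caa: {S}

Original NTs in T[1,3] deriving "caa": ["S"]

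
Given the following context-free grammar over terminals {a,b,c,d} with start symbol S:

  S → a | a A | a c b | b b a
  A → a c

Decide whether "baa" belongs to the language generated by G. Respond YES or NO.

Convert to CNF:
  S -> T0 A | T0 X3 | T2 X4 | a
  A -> T0 T1
  T0 -> a
  T1 -> c
  T2 -> b
  X3 -> T1 T2
  X4 -> T2 T0

CYK fill:
  cell(0,0) b: {T2}  orig:{}
  cell(1,1) a: {S,T0}  orig:{S}
  cell(2,2) a: {S,T0}  orig:{S}
  cell(0,1) ba: {X4}  orig:{}
  cell(1,2) aa: ∅
  cell(0,2) baa: ∅

S ∉ T[0,2] ⇒ NO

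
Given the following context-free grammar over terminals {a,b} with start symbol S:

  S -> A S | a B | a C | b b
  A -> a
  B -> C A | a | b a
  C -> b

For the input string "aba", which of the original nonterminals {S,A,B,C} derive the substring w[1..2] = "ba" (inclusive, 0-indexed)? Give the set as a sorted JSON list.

Convert to CNF:
  S -> A S | T0 T0 | T1 B | T1 C
  A -> a
  B -> C A | T0 T1 | a
  C -> b
  T0 -> b
  T1 -> a

CYK fill, restricted to cells inside w[1..2]:
  T[1,1] 'b' = {C,T0}  orig:{C}
  T[2,2] 'a' = {A,B,T1}  orig:{A,B}
  T[1,2] 'ba' = {B}

Original NTs in T[1,2] deriving "ba": ["B"]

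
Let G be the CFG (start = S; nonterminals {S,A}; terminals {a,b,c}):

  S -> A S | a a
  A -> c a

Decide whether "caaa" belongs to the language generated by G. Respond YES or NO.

CNF form of G:
  S -> A S | T1 T1
  A -> T0 T1
  T0 -> c
  T1 -> a

CYK table (by increasing span):
  cell(0,0) c: {T0}  orig:{}
  cell(1,1) a: {T1}  orig:{}
  cell(2,2) a: {T1}  orig:{}
  cell(3,3) a: {T1}  orig:{}
  cell(0,1) ca: {A}
  cell(1,2) aa: {S}
  cell(2,3) aa: {S}
  cell(0,2) caa: ∅
  cell(1,3) aaa: ∅
  cell(0,3) caaa: {S}

S ∈ T[0,3] ⇒ YES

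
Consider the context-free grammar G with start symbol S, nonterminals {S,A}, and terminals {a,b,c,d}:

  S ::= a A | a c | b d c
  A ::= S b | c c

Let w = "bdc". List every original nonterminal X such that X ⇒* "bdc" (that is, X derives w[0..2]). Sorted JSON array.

CNF form of G:
  S -> T0 X4 | T2 A | T2 T1
  A -> S T0 | T1 T1
  T0 -> b
  T1 -> c
  T2 -> a
  T3 -> d
  X4 -> T3 T1

CYK fill — only the sub-triangle for w[0..2]:
  [0..0]={T0}  "b"  orig:{}
  [1..1]={T3}  "d"  orig:{}
  [2..2]={T1}  "c"  orig:{}
  [0..1]=∅  "bd"
  [1..2]={X4}  "dc"  orig:{}
  [0..2]={S}  "bdc"

Original NTs in T[0,2] deriving "bdc": ["S"]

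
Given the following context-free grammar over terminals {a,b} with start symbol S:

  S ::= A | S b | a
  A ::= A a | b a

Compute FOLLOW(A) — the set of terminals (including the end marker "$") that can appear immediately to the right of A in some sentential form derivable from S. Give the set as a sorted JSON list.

Compute FIRST by fixpoint:
round 1:
  A via A→b a: +{b}
  S via S→A: +{b}
  S via S→a: +{a}
  FIRST(S)={a,b}  FIRST(A)={b}
round 2: done
  FIRST(S)={a,b}  FIRST(A)={b}

FOLLOW iteration:
FOLLOW(S) := {$}
round 1:
  A→A a: FOLLOW(A) ⊇ FIRST(a) = {a}; new: +{a}
  S→A: FOLLOW(A) ⊇ FOLLOW(S) ⊇ {$}; new: +{$}
  S→S b: FOLLOW(S) ⊇ FIRST(b) = {b}; new: +{b}
  FOLLOW(S)={$,b}  FOLLOW(A)={$,a}
round 2:
  S→A: FOLLOW(A) ⊇ FOLLOW(S) ⊇ {$,b}; new: +{b}
  FOLLOW(S)={$,b}  FOLLOW(A)={$,a,b}
round 3: — fixpoint
  FOLLOW(S)={$,b}  FOLLOW(A)={$,a,b}

FOLLOW(A) = ["$", "a", "b"]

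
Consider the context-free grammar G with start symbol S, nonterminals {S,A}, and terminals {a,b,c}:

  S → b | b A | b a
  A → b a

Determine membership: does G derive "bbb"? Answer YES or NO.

CNF form of G:
  S -> T0 A | T0 T1 | b
  A -> T0 T1
  T0 -> b
  T1 -> a

CYK fill:
  [0..0]={S,T0}  "b"  orig:{S}
  [1..1]={S,T0}  "b"  orig:{S}
  [2..2]={S,T0}  "b"  orig:{S}
  [0..1]=∅  "bb"
  [1..2]=∅  "bb"
  [0..2]=∅  "bbb"

S ∉ T[0,2] ⇒ NO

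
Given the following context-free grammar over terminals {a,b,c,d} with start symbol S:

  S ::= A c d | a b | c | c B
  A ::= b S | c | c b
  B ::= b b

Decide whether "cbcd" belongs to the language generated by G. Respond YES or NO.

CNF form of G:
  S -> A X4 | T1 B | T3 T0 | c
  A -> T0 S | T1 T0 | c
  B -> T0 T0
  T0 -> b
  T1 -> c
  T2 -> d
  T3 -> a
  X4 -> T1 T2

CYK table (by increasing span):
  [0..0]={A,S,T1}  "c"  orig:{A,S}
  [1..1]={T0}  "b"  orig:{}
  [2..2]={A,S,T1}  "c"  orig:{A,S}
  [3..3]={T2}  "d"  orig:{}
  [0..1]={A}  "cb"
  [1..2]={A}  "bc"
  [2..3]={X4}  "cd"  orig:{}
  [0..2]=∅  "cbc"
  [1..3]=∅  "bcd"
  [0..3]={S}  "cbcd"

S ∈ T[0,3] ⇒ YES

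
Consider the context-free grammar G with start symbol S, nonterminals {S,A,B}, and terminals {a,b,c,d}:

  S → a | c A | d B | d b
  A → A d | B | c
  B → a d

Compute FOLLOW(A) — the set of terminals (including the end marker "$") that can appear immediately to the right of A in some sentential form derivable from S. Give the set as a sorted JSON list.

Compute FIRST by fixpoint:
pass 1:
  A via A→c: +{c}
  B via B→a d: +{a}
  S via S→a: +{a}
  S via S→c A: +{c}
  S via S→d B: +{d}
  FIRST(S)={a,c,d}  FIRST(A)={c}  FIRST(B)={a}
pass 2:
  A via A→B: +{a}
  FIRST(S)={a,c,d}  FIRST(A)={a,c}  FIRST(B)={a}
pass 3: — fixpoint
  FIRST(S)={a,c,d}  FIRST(A)={a,c}  FIRST(B)={a}

FOLLOW sets:
seed FOLLOW(S) with $
round 1:
  A→A d: FOLLOW(A) ⊇ FIRST(d) = {d}; new: +{d}
  A→B: FOLLOW(B) ⊇ FOLLOW(A) ⊇ {d}; new: +{d}
  S→c A: FOLLOW(A) ⊇ FOLLOW(S) ⊇ {$}; new: +{$}
  S→d B: FOLLOW(B) ⊇ FOLLOW(S) ⊇ {$}; new: +{$}
  FOLLOW(S)={$}  FOLLOW(A)={$,d}  FOLLOW(B)={$,d}
round 2: — fixpoint
  FOLLOW(S)={$}  FOLLOW(A)={$,d}  FOLLOW(B)={$,d}

FOLLOW(A) = ["$", "d"]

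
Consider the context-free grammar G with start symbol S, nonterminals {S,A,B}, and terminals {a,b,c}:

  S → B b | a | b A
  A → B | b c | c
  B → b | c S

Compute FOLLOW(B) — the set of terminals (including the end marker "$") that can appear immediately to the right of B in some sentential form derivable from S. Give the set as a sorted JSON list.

Compute FIRST by fixpoint:
[1]
  A via A→b c: +{b}
  A via A→c: +{c}
  B via B→b: +{b}
  B via B→c S: +{c}
  S via S→B b: +{b,c}
  S via S→a: +{a}
  FIRST(S)={a,b,c}  FIRST(A)={b,c}  FIRST(B)={b,c}
[2] — fixpoint
  FIRST(S)={a,b,c}  FIRST(A)={b,c}  FIRST(B)={b,c}

Compute FOLLOW by fixpoint:
initialize: $ ∈ FOLLOW(S)
iter 1:
  S→B b: FOLLOW(B) ⊇ FIRST(b) = {b}; new: +{b}
  S→b A: FOLLOW(A) ⊇ FOLLOW(S) ⊇ {$}; new: +{$}
  FOLLOW[S]={$}  FOLLOW[A]={$}  FOLLOW[B]={b}
iter 2:
  A→B: FOLLOW(B) ⊇ FOLLOW(A) ⊇ {$}; new: +{$}
  B→c S: FOLLOW(S) ⊇ FOLLOW(B) ⊇ {$,b}; new: +{b}
  S→b A: FOLLOW(A) ⊇ FOLLOW(S) ⊇ {$,b}; new: +{b}
  FOLLOW[S]={$,b}  FOLLOW[A]={$,b}  FOLLOW[B]={$,b}
iter 3: (stable)
  FOLLOW[S]={$,b}  FOLLOW[A]={$,b}  FOLLOW[B]={$,b}

FOLLOW(B) = ["$", "b"]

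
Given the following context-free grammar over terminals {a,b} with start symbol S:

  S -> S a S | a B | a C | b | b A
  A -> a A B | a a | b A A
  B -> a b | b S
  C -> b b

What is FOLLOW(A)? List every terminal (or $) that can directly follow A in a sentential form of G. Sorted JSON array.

FIRST sets, iterate to fixpoint:
round 1:
  A via A→a A B: +{a}
  A via A→b A A: +{b}
  B via B→a b: +{a}
  B via B→b S: +{b}
  C via C→b b: +{b}
  S via S→a B: +{a}
  S via S→b: +{b}
  FIRST(S)={a,b}  FIRST(A)={a,b}  FIRST(B)={a,b}  FIRST(C)={b}
round 2: done
  FIRST(S)={a,b}  FIRST(A)={a,b}  FIRST(B)={a,b}  FIRST(C)={b}

FOLLOW iteration:
FOLLOW(S) := {$}
iter 1:
  A→a A B: FOLLOW(A) ⊇ FIRST(B) = {a,b}; new: +{a,b}
  A→a A B: FOLLOW(B) ⊇ FOLLOW(A) ⊇ {a,b}; new: +{a,b}
  B→b S: FOLLOW(S) ⊇ FOLLOW(B) ⊇ {a,b}; new: +{a,b}
  S→a B: FOLLOW(B) ⊇ FOLLOW(S) ⊇ {$,a,b}; new: +{$}
  S→a C: FOLLOW(C) ⊇ FOLLOW(S) ⊇ {$,a,b}; new: +{$,a,b}
  S→b A: FOLLOW(A) ⊇ FOLLOW(S) ⊇ {$,a,b}; new: +{$}
  FOLLOW(S)={$,a,b}  FOLLOW(A)={$,a,b}  FOLLOW(B)={$,a,b}  FOLLOW(C)={$,a,b}
iter 2: (stable)
  FOLLOW(S)={$,a,b}  FOLLOW(A)={$,a,b}  FOLLOW(B)={$,a,b}  FOLLOW(C)={$,a,b}

FOLLOW(A) = ["$", "a", "b"]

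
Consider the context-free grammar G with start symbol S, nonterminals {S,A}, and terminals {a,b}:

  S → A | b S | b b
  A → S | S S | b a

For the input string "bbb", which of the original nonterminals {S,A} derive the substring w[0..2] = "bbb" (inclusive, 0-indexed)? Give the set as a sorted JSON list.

Convert to CNF:
  S -> S S | T0 S | T0 T0 | T0 T1
  A -> S S | T0 S | T0 T0 | T0 T1
  T0 -> b
  T1 -> a

Fill CYK table bottom-up, restricted to cells inside w[0..2]:
  T[0,0] 'b' = {T0}  orig:{}
  T[1,1] 'b' = {T0}  orig:{}
  T[2,2] 'b' = {T0}  orig:{}
  T[0,1] 'bb' = {A,S}
  T[1,2] 'bb' = {A,S}
  T[0,2] 'bbb' = {A,S}

Original NTs in T[0,2] deriving "bbb": ["A", "S"]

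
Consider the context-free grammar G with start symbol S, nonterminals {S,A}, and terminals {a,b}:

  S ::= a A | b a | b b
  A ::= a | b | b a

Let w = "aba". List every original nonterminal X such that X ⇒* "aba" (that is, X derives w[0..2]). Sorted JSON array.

CNF form of G:
  S -> T0 T0 | T0 T1 | T1 A
  A -> T0 T1 | a | b
  T0 -> b
  T1 -> a

CYK fill (cells [i..j] with 0 ≤ i ≤ j ≤ 2 only):
  cell(0,0) a: {A,T1}  orig:{A}
  cell(1,1) b: {A,T0}  orig:{A}
  cell(2,2) a: {A,T1}  orig:{A}
  cell(0,1) ab: {S}
  cell(1,2) ba: {A,S}
  cell(0,2) aba: {S}

Original NTs in T[0,2] deriving "aba": ["S"]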